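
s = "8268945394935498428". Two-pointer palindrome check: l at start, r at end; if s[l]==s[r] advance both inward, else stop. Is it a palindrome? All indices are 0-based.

[0,18] '8'=='8' → l++,r--
[1,17] '2'=='2' → l++,r--
[2,16] '6'!='4' → stop

not a palindrome (mismatch at 2,16)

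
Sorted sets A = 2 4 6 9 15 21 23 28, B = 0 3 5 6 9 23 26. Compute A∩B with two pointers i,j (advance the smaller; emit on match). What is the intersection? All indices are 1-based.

i=1 j=1: 2>0, j++
i=1 j=2: 2<3, i++
i=2 j=2: 4>3, j++
i=2 j=3: 4<5, i++
i=3 j=3: 6>5, j++
i=3 j=4: 6==6 emit, i++,j++
i=4 j=5: 9==9 emit, i++,j++
i=5 j=6: 15<23, i++
i=6 j=6: 21<23, i++
i=7 j=6: 23==23 emit, i++,j++
i=8 j=7: 28>26, j++

intersection = [6, 9, 23]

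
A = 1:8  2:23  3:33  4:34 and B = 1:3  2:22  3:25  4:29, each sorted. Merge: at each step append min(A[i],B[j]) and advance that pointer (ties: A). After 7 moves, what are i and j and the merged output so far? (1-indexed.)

i=1 j=1: A[i]=8>B[j]=3 take 3, j++
i=1 j=2: A[i]=8<=B[j]=22 take 8, i++
i=2 j=2: A[i]=23>B[j]=22 take 22, j++
i=2 j=3: A[i]=23<=B[j]=25 take 23, i++
i=3 j=3: A[i]=33>B[j]=25 take 25, j++
i=3 j=4: A[i]=33>B[j]=29 take 29, j++
i=3 j=5: B done, take A[i]=33, i++

i=4, j=5, merged so far=[3, 8, 22, 23, 25, 29, 33]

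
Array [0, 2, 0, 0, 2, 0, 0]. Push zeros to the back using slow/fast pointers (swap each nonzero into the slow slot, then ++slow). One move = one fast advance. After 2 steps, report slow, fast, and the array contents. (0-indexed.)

slow=0 fast=0: a[fast]=0, fast++
slow=0 fast=1: a[fast]=2≠0 swap→a[0]=2, slow++,fast++

slow=1, fast=2, a=[2, 0, 0, 0, 2, 0, 0]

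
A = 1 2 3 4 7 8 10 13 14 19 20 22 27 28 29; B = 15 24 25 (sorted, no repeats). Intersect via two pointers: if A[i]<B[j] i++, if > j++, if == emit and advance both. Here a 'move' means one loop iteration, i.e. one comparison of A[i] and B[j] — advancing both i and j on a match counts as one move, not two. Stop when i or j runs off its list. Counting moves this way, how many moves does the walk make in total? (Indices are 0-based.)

i=0 j=0: 1<15, i++
i=1 j=0: 2<15, i++
i=2 j=0: 3<15, i++
i=3 j=0: 4<15, i++
i=4 j=0: 7<15, i++
i=5 j=0: 8<15, i++
i=6 j=0: 10<15, i++
i=7 j=0: 13<15, i++
i=8 j=0: 14<15, i++
i=9 j=0: 19>15, j++
i=9 j=1: 19<24, i++
i=10 j=1: 20<24, i++
i=11 j=1: 22<24, i++
i=12 j=1: 27>24, j++
i=12 j=2: 27>25, j++

15 moves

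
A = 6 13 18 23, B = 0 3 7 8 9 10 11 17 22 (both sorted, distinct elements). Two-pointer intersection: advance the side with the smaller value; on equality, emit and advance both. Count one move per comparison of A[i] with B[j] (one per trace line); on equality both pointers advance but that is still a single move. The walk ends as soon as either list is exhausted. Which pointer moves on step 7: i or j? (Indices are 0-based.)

j

[i=0,j=0] 6>0 → j++
[i=0,j=1] 6>3 → j++
[i=0,j=2] 6<7 → i++
[i=1,j=2] 13>7 → j++
[i=1,j=3] 13>8 → j++
[i=1,j=4] 13>9 → j++
[i=1,j=5] 13>10 → j++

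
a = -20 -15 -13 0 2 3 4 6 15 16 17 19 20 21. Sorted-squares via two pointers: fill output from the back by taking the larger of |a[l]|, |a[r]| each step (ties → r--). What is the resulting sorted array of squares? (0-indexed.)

[0, 4, 9, 16, 36, 169, 225, 225, 256, 289, 361, 400, 400, 441]

[0,13] |-20|<=|21| out[13]=441 → r--
[0,12] |-20|<=|20| out[12]=400 → r--
[0,11] |-20|>|19| out[11]=400 → l++
[1,11] |-15|<=|19| out[10]=361 → r--
[1,10] |-15|<=|17| out[9]=289 → r--
[1,9] |-15|<=|16| out[8]=256 → r--
[1,8] |-15|<=|15| out[7]=225 → r--
[1,7] |-15|>|6| out[6]=225 → l++
[2,7] |-13|>|6| out[5]=169 → l++
[3,7] |0|<=|6| out[4]=36 → r--
[3,6] |0|<=|4| out[3]=16 → r--
[3,5] |0|<=|3| out[2]=9 → r--
[3,4] |0|<=|2| out[1]=4 → r--
[3,3] |0|<=|0| out[0]=0 → r--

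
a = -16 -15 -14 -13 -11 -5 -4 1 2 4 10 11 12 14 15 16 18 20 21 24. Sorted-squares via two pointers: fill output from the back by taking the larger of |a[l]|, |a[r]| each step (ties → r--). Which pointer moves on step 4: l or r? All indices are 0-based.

l=0 r=19: |-16|<=|24| out[19]=576, r--
l=0 r=18: |-16|<=|21| out[18]=441, r--
l=0 r=17: |-16|<=|20| out[17]=400, r--
l=0 r=16: |-16|<=|18| out[16]=324, r--

r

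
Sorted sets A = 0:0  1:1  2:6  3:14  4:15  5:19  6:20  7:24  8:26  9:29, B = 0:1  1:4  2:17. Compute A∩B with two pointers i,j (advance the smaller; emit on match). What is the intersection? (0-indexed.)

intersection = [1]

[i=0,j=0] 0<1 → i++
[i=1,j=0] 1==1 emit → i++,j++
[i=2,j=1] 6>4 → j++
[i=2,j=2] 6<17 → i++
[i=3,j=2] 14<17 → i++
[i=4,j=2] 15<17 → i++
[i=5,j=2] 19>17 → j++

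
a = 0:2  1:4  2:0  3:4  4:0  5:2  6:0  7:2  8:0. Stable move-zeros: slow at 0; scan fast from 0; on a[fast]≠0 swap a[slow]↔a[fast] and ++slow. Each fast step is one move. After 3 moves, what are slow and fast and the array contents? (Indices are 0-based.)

slow=2, fast=3, a=[2, 4, 0, 4, 0, 2, 0, 2, 0]

slow=0 fast=0: a[fast]=2≠0 swap→a[0]=2, slow++,fast++
slow=1 fast=1: a[fast]=4≠0 swap→a[1]=4, slow++,fast++
slow=2 fast=2: a[fast]=0, fast++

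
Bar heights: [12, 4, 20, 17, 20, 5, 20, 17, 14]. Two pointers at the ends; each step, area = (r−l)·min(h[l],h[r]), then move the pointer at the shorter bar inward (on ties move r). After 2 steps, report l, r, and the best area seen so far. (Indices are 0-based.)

[0,8] min(12,14)*8=96 best=96 * → l++
[1,8] min(4,14)*7=28 best=96 → l++

l=2, r=8, best area=96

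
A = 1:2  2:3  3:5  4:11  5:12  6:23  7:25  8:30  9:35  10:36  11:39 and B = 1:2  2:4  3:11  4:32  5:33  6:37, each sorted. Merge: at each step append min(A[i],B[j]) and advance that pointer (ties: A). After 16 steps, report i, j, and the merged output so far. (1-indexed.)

i=11, j=7, merged so far=[2, 2, 3, 4, 5, 11, 11, 12, 23, 25, 30, 32, 33, 35, 36, 37]

[i=1,j=1] A[i]=2<=B[j]=2 take 2 → i++
[i=2,j=1] A[i]=3>B[j]=2 take 2 → j++
[i=2,j=2] A[i]=3<=B[j]=4 take 3 → i++
[i=3,j=2] A[i]=5>B[j]=4 take 4 → j++
[i=3,j=3] A[i]=5<=B[j]=11 take 5 → i++
[i=4,j=3] A[i]=11<=B[j]=11 take 11 → i++
[i=5,j=3] A[i]=12>B[j]=11 take 11 → j++
[i=5,j=4] A[i]=12<=B[j]=32 take 12 → i++
[i=6,j=4] A[i]=23<=B[j]=32 take 23 → i++
[i=7,j=4] A[i]=25<=B[j]=32 take 25 → i++
[i=8,j=4] A[i]=30<=B[j]=32 take 30 → i++
[i=9,j=4] A[i]=35>B[j]=32 take 32 → j++
[i=9,j=5] A[i]=35>B[j]=33 take 33 → j++
[i=9,j=6] A[i]=35<=B[j]=37 take 35 → i++
[i=10,j=6] A[i]=36<=B[j]=37 take 36 → i++
[i=11,j=6] A[i]=39>B[j]=37 take 37 → j++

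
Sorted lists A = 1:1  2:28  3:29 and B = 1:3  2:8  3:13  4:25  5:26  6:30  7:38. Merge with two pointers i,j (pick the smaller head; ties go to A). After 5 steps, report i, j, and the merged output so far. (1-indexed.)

i=1 j=1: A[i]=1<=B[j]=3 take 1, i++
i=2 j=1: A[i]=28>B[j]=3 take 3, j++
i=2 j=2: A[i]=28>B[j]=8 take 8, j++
i=2 j=3: A[i]=28>B[j]=13 take 13, j++
i=2 j=4: A[i]=28>B[j]=25 take 25, j++

i=2, j=5, merged so far=[1, 3, 8, 13, 25]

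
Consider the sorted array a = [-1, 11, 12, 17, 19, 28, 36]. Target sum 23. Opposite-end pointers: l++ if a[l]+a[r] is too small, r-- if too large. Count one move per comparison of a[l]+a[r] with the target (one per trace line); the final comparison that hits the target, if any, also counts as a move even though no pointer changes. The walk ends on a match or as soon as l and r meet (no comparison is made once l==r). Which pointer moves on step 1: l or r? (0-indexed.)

[0,6] -1+36=35 >23 → r--

r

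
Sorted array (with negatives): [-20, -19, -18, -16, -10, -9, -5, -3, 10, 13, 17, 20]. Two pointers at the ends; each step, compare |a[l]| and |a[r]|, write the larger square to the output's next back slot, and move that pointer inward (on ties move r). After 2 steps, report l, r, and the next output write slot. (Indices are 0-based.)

[0,11] |-20|<=|20| out[11]=400 → r--
[0,10] |-20|>|17| out[10]=400 → l++

l=1, r=10, next write slot=9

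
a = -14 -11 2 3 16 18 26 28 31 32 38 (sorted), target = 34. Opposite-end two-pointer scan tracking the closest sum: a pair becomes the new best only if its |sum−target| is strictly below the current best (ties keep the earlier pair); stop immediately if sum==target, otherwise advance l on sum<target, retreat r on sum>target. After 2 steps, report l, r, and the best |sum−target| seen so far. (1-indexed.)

[1,11] -14+38=24 d=10 * → l++
[2,11] -11+38=27 d=7 * → l++

l=3, r=11, best |Δ|=7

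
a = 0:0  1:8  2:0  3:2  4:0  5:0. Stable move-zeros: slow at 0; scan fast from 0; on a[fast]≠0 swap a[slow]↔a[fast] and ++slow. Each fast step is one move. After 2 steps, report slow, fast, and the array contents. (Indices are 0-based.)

slow=1, fast=2, a=[8, 0, 0, 2, 0, 0]

slow=0 fast=0: a[fast]=0, fast++
slow=0 fast=1: a[fast]=8≠0 swap→a[0]=8, slow++,fast++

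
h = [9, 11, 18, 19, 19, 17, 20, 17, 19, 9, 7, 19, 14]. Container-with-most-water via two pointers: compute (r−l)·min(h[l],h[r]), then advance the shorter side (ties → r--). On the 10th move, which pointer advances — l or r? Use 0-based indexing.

l

l=0 r=12: min(9,14)*12=108 best=108 *, l++
l=1 r=12: min(11,14)*11=121 best=121 *, l++
l=2 r=12: min(18,14)*10=140 best=140 *, r--
l=2 r=11: min(18,19)*9=162 best=162 *, l++
l=3 r=11: min(19,19)*8=152 best=162, r--
l=3 r=10: min(19,7)*7=49 best=162, r--
l=3 r=9: min(19,9)*6=54 best=162, r--
l=3 r=8: min(19,19)*5=95 best=162, r--
l=3 r=7: min(19,17)*4=68 best=162, r--
l=3 r=6: min(19,20)*3=57 best=162, l++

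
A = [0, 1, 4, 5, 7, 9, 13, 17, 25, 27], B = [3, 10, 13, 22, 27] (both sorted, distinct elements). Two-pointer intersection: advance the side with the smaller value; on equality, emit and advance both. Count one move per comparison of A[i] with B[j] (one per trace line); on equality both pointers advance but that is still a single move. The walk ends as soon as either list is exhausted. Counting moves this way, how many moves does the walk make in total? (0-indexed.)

[i=0,j=0] 0<3 → i++
[i=1,j=0] 1<3 → i++
[i=2,j=0] 4>3 → j++
[i=2,j=1] 4<10 → i++
[i=3,j=1] 5<10 → i++
[i=4,j=1] 7<10 → i++
[i=5,j=1] 9<10 → i++
[i=6,j=1] 13>10 → j++
[i=6,j=2] 13==13 emit → i++,j++
[i=7,j=3] 17<22 → i++
[i=8,j=3] 25>22 → j++
[i=8,j=4] 25<27 → i++
[i=9,j=4] 27==27 emit → i++,j++

13 moves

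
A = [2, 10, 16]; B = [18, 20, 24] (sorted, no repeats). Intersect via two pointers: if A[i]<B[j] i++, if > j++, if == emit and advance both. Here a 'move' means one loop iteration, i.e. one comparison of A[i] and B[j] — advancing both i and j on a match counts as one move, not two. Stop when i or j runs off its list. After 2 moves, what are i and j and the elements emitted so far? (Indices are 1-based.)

i=3, j=1, emitted=[]

i=1 j=1: 2<18, i++
i=2 j=1: 10<18, i++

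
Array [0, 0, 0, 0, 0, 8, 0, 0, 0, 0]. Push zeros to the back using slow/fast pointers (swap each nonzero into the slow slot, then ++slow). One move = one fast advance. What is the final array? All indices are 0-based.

slow=0 fast=0: a[fast]=0, fast++
slow=0 fast=1: a[fast]=0, fast++
slow=0 fast=2: a[fast]=0, fast++
slow=0 fast=3: a[fast]=0, fast++
slow=0 fast=4: a[fast]=0, fast++
slow=0 fast=5: a[fast]=8≠0 swap→a[0]=8, slow++,fast++
slow=1 fast=6: a[fast]=0, fast++
slow=1 fast=7: a[fast]=0, fast++
slow=1 fast=8: a[fast]=0, fast++
slow=1 fast=9: a[fast]=0, fast++

[8, 0, 0, 0, 0, 0, 0, 0, 0, 0]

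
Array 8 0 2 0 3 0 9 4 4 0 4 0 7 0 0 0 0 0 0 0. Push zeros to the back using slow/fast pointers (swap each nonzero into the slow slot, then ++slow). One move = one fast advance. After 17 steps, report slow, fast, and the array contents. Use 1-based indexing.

slow=1 fast=1: a[fast]=8≠0 swap→a[1]=8, slow++,fast++
slow=2 fast=2: a[fast]=0, fast++
slow=2 fast=3: a[fast]=2≠0 swap→a[2]=2, slow++,fast++
slow=3 fast=4: a[fast]=0, fast++
slow=3 fast=5: a[fast]=3≠0 swap→a[3]=3, slow++,fast++
slow=4 fast=6: a[fast]=0, fast++
slow=4 fast=7: a[fast]=9≠0 swap→a[4]=9, slow++,fast++
slow=5 fast=8: a[fast]=4≠0 swap→a[5]=4, slow++,fast++
slow=6 fast=9: a[fast]=4≠0 swap→a[6]=4, slow++,fast++
slow=7 fast=10: a[fast]=0, fast++
slow=7 fast=11: a[fast]=4≠0 swap→a[7]=4, slow++,fast++
slow=8 fast=12: a[fast]=0, fast++
slow=8 fast=13: a[fast]=7≠0 swap→a[8]=7, slow++,fast++
slow=9 fast=14: a[fast]=0, fast++
slow=9 fast=15: a[fast]=0, fast++
slow=9 fast=16: a[fast]=0, fast++
slow=9 fast=17: a[fast]=0, fast++

slow=9, fast=18, a=[8, 2, 3, 9, 4, 4, 4, 7, 0, 0, 0, 0, 0, 0, 0, 0, 0, 0, 0, 0]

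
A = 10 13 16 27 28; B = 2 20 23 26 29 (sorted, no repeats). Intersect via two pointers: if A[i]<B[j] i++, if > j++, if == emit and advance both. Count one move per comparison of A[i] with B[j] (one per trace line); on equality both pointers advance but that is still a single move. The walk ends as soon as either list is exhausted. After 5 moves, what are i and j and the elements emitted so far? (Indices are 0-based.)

i=3, j=2, emitted=[]

[i=0,j=0] 10>2 → j++
[i=0,j=1] 10<20 → i++
[i=1,j=1] 13<20 → i++
[i=2,j=1] 16<20 → i++
[i=3,j=1] 27>20 → j++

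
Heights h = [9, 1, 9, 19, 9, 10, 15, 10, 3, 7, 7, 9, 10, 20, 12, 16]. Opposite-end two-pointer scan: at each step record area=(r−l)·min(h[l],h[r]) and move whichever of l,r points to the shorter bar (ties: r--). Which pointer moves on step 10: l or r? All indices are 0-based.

l

[0,15] min(9,16)*15=135 best=135 * → l++
[1,15] min(1,16)*14=14 best=135 → l++
[2,15] min(9,16)*13=117 best=135 → l++
[3,15] min(19,16)*12=192 best=192 * → r--
[3,14] min(19,12)*11=132 best=192 → r--
[3,13] min(19,20)*10=190 best=192 → l++
[4,13] min(9,20)*9=81 best=192 → l++
[5,13] min(10,20)*8=80 best=192 → l++
[6,13] min(15,20)*7=105 best=192 → l++
[7,13] min(10,20)*6=60 best=192 → l++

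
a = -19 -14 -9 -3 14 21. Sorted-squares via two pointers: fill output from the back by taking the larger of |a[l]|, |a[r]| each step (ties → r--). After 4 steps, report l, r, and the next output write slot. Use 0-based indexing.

l=0 r=5: |-19|<=|21| out[5]=441, r--
l=0 r=4: |-19|>|14| out[4]=361, l++
l=1 r=4: |-14|<=|14| out[3]=196, r--
l=1 r=3: |-14|>|-3| out[2]=196, l++

l=2, r=3, next write slot=1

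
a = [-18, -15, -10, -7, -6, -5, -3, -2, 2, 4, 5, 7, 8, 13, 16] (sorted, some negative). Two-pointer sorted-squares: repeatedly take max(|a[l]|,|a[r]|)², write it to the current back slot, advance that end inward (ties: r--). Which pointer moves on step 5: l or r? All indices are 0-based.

l

[0,14] |-18|>|16| out[14]=324 → l++
[1,14] |-15|<=|16| out[13]=256 → r--
[1,13] |-15|>|13| out[12]=225 → l++
[2,13] |-10|<=|13| out[11]=169 → r--
[2,12] |-10|>|8| out[10]=100 → l++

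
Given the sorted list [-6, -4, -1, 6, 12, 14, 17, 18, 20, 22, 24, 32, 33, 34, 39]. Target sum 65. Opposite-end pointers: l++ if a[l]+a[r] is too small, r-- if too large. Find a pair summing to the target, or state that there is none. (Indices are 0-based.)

(32, 33)

l=0 r=14: -6+39=33 <65, l++
l=1 r=14: -4+39=35 <65, l++
l=2 r=14: -1+39=38 <65, l++
l=3 r=14: 6+39=45 <65, l++
l=4 r=14: 12+39=51 <65, l++
l=5 r=14: 14+39=53 <65, l++
l=6 r=14: 17+39=56 <65, l++
l=7 r=14: 18+39=57 <65, l++
l=8 r=14: 20+39=59 <65, l++
l=9 r=14: 22+39=61 <65, l++
l=10 r=14: 24+39=63 <65, l++
l=11 r=14: 32+39=71 >65, r--
l=11 r=13: 32+34=66 >65, r--
l=11 r=12: 32+33=65, found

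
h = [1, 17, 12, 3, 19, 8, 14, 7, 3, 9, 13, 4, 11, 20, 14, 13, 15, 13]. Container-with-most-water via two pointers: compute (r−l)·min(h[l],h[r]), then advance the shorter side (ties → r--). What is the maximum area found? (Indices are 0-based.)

max area = 225

[0,17] min(1,13)*17=17 best=17 * → l++
[1,17] min(17,13)*16=208 best=208 * → r--
[1,16] min(17,15)*15=225 best=225 * → r--
[1,15] min(17,13)*14=182 best=225 → r--
[1,14] min(17,14)*13=182 best=225 → r--
[1,13] min(17,20)*12=204 best=225 → l++
[2,13] min(12,20)*11=132 best=225 → l++
[3,13] min(3,20)*10=30 best=225 → l++
[4,13] min(19,20)*9=171 best=225 → l++
[5,13] min(8,20)*8=64 best=225 → l++
[6,13] min(14,20)*7=98 best=225 → l++
[7,13] min(7,20)*6=42 best=225 → l++
[8,13] min(3,20)*5=15 best=225 → l++
[9,13] min(9,20)*4=36 best=225 → l++
[10,13] min(13,20)*3=39 best=225 → l++
[11,13] min(4,20)*2=8 best=225 → l++
[12,13] min(11,20)*1=11 best=225 → l++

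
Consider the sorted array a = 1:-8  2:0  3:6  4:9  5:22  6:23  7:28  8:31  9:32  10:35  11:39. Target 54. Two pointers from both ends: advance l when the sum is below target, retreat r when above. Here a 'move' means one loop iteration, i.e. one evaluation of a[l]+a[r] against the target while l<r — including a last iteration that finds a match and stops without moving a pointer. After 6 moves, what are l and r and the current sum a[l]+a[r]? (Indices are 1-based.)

l=1 r=11: -8+39=31 <54, l++
l=2 r=11: 0+39=39 <54, l++
l=3 r=11: 6+39=45 <54, l++
l=4 r=11: 9+39=48 <54, l++
l=5 r=11: 22+39=61 >54, r--
l=5 r=10: 22+35=57 >54, r--

l=5, r=9, sum=54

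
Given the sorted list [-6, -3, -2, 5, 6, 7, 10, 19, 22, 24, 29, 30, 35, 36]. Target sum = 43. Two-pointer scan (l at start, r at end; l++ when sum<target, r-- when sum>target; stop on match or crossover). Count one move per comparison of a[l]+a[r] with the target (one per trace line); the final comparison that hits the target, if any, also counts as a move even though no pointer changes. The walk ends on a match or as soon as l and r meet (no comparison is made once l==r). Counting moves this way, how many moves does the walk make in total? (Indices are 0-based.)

6 moves

l=0 r=13: -6+36=30 <43, l++
l=1 r=13: -3+36=33 <43, l++
l=2 r=13: -2+36=34 <43, l++
l=3 r=13: 5+36=41 <43, l++
l=4 r=13: 6+36=42 <43, l++
l=5 r=13: 7+36=43, found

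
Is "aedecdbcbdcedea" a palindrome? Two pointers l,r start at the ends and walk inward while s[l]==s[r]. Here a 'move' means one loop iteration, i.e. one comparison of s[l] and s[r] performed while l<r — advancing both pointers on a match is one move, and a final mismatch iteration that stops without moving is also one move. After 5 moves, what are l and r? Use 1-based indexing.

[1,15] 'a'=='a' → l++,r--
[2,14] 'e'=='e' → l++,r--
[3,13] 'd'=='d' → l++,r--
[4,12] 'e'=='e' → l++,r--
[5,11] 'c'=='c' → l++,r--

l=6, r=10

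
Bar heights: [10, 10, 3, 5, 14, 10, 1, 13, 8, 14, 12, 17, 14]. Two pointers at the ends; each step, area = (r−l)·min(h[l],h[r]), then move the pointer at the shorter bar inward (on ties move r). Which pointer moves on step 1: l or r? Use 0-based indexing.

[0,12] min(10,14)*12=120 best=120 * → l++

l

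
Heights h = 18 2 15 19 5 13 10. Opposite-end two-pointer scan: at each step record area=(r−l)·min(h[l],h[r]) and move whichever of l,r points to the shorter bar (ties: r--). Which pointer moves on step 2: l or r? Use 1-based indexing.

[1,7] min(18,10)*6=60 best=60 * → r--
[1,6] min(18,13)*5=65 best=65 * → r--

r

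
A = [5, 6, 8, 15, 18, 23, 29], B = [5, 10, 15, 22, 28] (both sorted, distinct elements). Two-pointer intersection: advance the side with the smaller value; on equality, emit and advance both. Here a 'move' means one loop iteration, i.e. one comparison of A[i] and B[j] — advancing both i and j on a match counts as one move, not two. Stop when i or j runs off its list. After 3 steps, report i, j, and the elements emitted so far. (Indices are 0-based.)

i=3, j=1, emitted=[5]

[i=0,j=0] 5==5 emit → i++,j++
[i=1,j=1] 6<10 → i++
[i=2,j=1] 8<10 → i++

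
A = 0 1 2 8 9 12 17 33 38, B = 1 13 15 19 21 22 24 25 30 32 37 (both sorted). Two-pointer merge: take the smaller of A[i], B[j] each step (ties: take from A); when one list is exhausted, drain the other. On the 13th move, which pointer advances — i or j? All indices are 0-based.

i=0 j=0: A[i]=0<=B[j]=1 take 0, i++
i=1 j=0: A[i]=1<=B[j]=1 take 1, i++
i=2 j=0: A[i]=2>B[j]=1 take 1, j++
i=2 j=1: A[i]=2<=B[j]=13 take 2, i++
i=3 j=1: A[i]=8<=B[j]=13 take 8, i++
i=4 j=1: A[i]=9<=B[j]=13 take 9, i++
i=5 j=1: A[i]=12<=B[j]=13 take 12, i++
i=6 j=1: A[i]=17>B[j]=13 take 13, j++
i=6 j=2: A[i]=17>B[j]=15 take 15, j++
i=6 j=3: A[i]=17<=B[j]=19 take 17, i++
i=7 j=3: A[i]=33>B[j]=19 take 19, j++
i=7 j=4: A[i]=33>B[j]=21 take 21, j++
i=7 j=5: A[i]=33>B[j]=22 take 22, j++

j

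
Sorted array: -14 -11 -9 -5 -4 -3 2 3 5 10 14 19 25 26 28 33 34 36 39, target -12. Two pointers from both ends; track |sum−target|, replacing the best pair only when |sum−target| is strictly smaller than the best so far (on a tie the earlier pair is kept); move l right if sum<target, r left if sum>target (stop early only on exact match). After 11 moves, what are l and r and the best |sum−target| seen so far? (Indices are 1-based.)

l=1 r=19: -14+39=25 d=37 *, r--
l=1 r=18: -14+36=22 d=34 *, r--
l=1 r=17: -14+34=20 d=32 *, r--
l=1 r=16: -14+33=19 d=31 *, r--
l=1 r=15: -14+28=14 d=26 *, r--
l=1 r=14: -14+26=12 d=24 *, r--
l=1 r=13: -14+25=11 d=23 *, r--
l=1 r=12: -14+19=5 d=17 *, r--
l=1 r=11: -14+14=0 d=12 *, r--
l=1 r=10: -14+10=-4 d=8 *, r--
l=1 r=9: -14+5=-9 d=3 *, r--

l=1, r=8, best |Δ|=3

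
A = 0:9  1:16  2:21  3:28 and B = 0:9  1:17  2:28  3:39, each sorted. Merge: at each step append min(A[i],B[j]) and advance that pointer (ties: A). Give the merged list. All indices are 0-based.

[9, 9, 16, 17, 21, 28, 28, 39]

[i=0,j=0] A[i]=9<=B[j]=9 take 9 → i++
[i=1,j=0] A[i]=16>B[j]=9 take 9 → j++
[i=1,j=1] A[i]=16<=B[j]=17 take 16 → i++
[i=2,j=1] A[i]=21>B[j]=17 take 17 → j++
[i=2,j=2] A[i]=21<=B[j]=28 take 21 → i++
[i=3,j=2] A[i]=28<=B[j]=28 take 28 → i++
[i=4,j=2] A done, take B[j]=28 → j++
[i=4,j=3] A done, take B[j]=39 → j++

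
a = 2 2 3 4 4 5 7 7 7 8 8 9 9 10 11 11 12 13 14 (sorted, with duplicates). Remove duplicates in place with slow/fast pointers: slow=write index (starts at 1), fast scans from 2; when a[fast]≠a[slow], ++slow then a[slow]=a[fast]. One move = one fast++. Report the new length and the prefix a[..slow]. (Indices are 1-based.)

length 12; prefix = [2, 3, 4, 5, 7, 8, 9, 10, 11, 12, 13, 14]

slow=1 fast=2: a[fast]=2=a[slow] dup, fast++
slow=1 fast=3: a[fast]=3≠a[slow]=2 write a[2]=3, slow++,fast++
slow=2 fast=4: a[fast]=4≠a[slow]=3 write a[3]=4, slow++,fast++
slow=3 fast=5: a[fast]=4=a[slow] dup, fast++
slow=3 fast=6: a[fast]=5≠a[slow]=4 write a[4]=5, slow++,fast++
slow=4 fast=7: a[fast]=7≠a[slow]=5 write a[5]=7, slow++,fast++
slow=5 fast=8: a[fast]=7=a[slow] dup, fast++
slow=5 fast=9: a[fast]=7=a[slow] dup, fast++
slow=5 fast=10: a[fast]=8≠a[slow]=7 write a[6]=8, slow++,fast++
slow=6 fast=11: a[fast]=8=a[slow] dup, fast++
slow=6 fast=12: a[fast]=9≠a[slow]=8 write a[7]=9, slow++,fast++
slow=7 fast=13: a[fast]=9=a[slow] dup, fast++
slow=7 fast=14: a[fast]=10≠a[slow]=9 write a[8]=10, slow++,fast++
slow=8 fast=15: a[fast]=11≠a[slow]=10 write a[9]=11, slow++,fast++
slow=9 fast=16: a[fast]=11=a[slow] dup, fast++
slow=9 fast=17: a[fast]=12≠a[slow]=11 write a[10]=12, slow++,fast++
slow=10 fast=18: a[fast]=13≠a[slow]=12 write a[11]=13, slow++,fast++
slow=11 fast=19: a[fast]=14≠a[slow]=13 write a[12]=14, slow++,fast++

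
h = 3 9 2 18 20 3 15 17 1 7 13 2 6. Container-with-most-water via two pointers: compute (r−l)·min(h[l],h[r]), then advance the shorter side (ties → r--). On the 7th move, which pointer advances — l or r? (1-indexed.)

r

l=1 r=13: min(3,6)*12=36 best=36 *, l++
l=2 r=13: min(9,6)*11=66 best=66 *, r--
l=2 r=12: min(9,2)*10=20 best=66, r--
l=2 r=11: min(9,13)*9=81 best=81 *, l++
l=3 r=11: min(2,13)*8=16 best=81, l++
l=4 r=11: min(18,13)*7=91 best=91 *, r--
l=4 r=10: min(18,7)*6=42 best=91, r--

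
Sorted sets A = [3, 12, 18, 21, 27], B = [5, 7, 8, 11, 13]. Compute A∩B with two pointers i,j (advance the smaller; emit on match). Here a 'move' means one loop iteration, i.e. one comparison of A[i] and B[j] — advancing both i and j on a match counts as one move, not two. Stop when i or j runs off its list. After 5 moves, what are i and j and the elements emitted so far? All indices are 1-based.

i=2, j=5, emitted=[]

i=1 j=1: 3<5, i++
i=2 j=1: 12>5, j++
i=2 j=2: 12>7, j++
i=2 j=3: 12>8, j++
i=2 j=4: 12>11, j++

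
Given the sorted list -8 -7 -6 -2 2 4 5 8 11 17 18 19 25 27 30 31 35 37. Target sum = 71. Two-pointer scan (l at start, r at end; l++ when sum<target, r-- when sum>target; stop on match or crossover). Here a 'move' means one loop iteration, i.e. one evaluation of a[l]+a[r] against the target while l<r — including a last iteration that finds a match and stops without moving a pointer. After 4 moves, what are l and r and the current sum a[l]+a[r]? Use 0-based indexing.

l=0 r=17: -8+37=29 <71, l++
l=1 r=17: -7+37=30 <71, l++
l=2 r=17: -6+37=31 <71, l++
l=3 r=17: -2+37=35 <71, l++

l=4, r=17, sum=39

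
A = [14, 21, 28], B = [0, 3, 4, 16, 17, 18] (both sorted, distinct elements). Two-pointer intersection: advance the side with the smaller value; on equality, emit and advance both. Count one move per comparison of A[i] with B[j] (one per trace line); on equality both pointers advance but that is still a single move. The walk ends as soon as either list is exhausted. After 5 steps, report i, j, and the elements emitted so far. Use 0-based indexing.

i=1, j=4, emitted=[]

i=0 j=0: 14>0, j++
i=0 j=1: 14>3, j++
i=0 j=2: 14>4, j++
i=0 j=3: 14<16, i++
i=1 j=3: 21>16, j++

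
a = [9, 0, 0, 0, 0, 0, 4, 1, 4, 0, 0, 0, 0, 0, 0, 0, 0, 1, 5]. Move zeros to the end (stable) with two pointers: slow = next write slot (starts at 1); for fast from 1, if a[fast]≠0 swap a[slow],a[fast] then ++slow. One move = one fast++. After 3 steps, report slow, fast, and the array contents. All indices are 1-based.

(s=1,f=1) a[fast]=9≠0 swap→a[1]=9 → slow++,fast++
(s=2,f=2) a[fast]=0 → fast++
(s=2,f=3) a[fast]=0 → fast++

slow=2, fast=4, a=[9, 0, 0, 0, 0, 0, 4, 1, 4, 0, 0, 0, 0, 0, 0, 0, 0, 1, 5]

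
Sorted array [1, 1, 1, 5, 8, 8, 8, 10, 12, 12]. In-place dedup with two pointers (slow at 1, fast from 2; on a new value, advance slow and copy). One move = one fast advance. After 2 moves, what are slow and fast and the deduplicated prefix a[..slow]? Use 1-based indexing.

slow=1, fast=4, prefix=[1]

(s=1,f=2) a[fast]=1=a[slow] dup → fast++
(s=1,f=3) a[fast]=1=a[slow] dup → fast++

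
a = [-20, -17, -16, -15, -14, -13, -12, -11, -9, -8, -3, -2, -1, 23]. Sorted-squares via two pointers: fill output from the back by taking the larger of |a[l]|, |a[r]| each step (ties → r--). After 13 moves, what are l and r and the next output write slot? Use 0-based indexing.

l=12, r=12, next write slot=0

l=0 r=13: |-20|<=|23| out[13]=529, r--
l=0 r=12: |-20|>|-1| out[12]=400, l++
l=1 r=12: |-17|>|-1| out[11]=289, l++
l=2 r=12: |-16|>|-1| out[10]=256, l++
l=3 r=12: |-15|>|-1| out[9]=225, l++
l=4 r=12: |-14|>|-1| out[8]=196, l++
l=5 r=12: |-13|>|-1| out[7]=169, l++
l=6 r=12: |-12|>|-1| out[6]=144, l++
l=7 r=12: |-11|>|-1| out[5]=121, l++
l=8 r=12: |-9|>|-1| out[4]=81, l++
l=9 r=12: |-8|>|-1| out[3]=64, l++
l=10 r=12: |-3|>|-1| out[2]=9, l++
l=11 r=12: |-2|>|-1| out[1]=4, l++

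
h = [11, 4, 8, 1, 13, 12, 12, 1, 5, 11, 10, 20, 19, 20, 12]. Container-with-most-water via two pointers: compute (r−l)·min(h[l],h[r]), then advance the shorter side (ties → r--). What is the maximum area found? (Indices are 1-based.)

l=1 r=15: min(11,12)*14=154 best=154 *, l++
l=2 r=15: min(4,12)*13=52 best=154, l++
l=3 r=15: min(8,12)*12=96 best=154, l++
l=4 r=15: min(1,12)*11=11 best=154, l++
l=5 r=15: min(13,12)*10=120 best=154, r--
l=5 r=14: min(13,20)*9=117 best=154, l++
l=6 r=14: min(12,20)*8=96 best=154, l++
l=7 r=14: min(12,20)*7=84 best=154, l++
l=8 r=14: min(1,20)*6=6 best=154, l++
l=9 r=14: min(5,20)*5=25 best=154, l++
l=10 r=14: min(11,20)*4=44 best=154, l++
l=11 r=14: min(10,20)*3=30 best=154, l++
l=12 r=14: min(20,20)*2=40 best=154, r--
l=12 r=13: min(20,19)*1=19 best=154, r--

max area = 154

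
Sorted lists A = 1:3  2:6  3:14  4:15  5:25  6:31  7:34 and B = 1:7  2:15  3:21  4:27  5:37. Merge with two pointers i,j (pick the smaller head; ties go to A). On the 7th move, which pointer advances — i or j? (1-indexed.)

[i=1,j=1] A[i]=3<=B[j]=7 take 3 → i++
[i=2,j=1] A[i]=6<=B[j]=7 take 6 → i++
[i=3,j=1] A[i]=14>B[j]=7 take 7 → j++
[i=3,j=2] A[i]=14<=B[j]=15 take 14 → i++
[i=4,j=2] A[i]=15<=B[j]=15 take 15 → i++
[i=5,j=2] A[i]=25>B[j]=15 take 15 → j++
[i=5,j=3] A[i]=25>B[j]=21 take 21 → j++

j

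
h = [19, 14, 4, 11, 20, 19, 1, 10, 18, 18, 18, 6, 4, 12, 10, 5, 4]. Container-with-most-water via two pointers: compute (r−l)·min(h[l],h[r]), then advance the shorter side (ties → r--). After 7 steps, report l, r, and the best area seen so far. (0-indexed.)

l=0, r=9, best area=180

[0,16] min(19,4)*16=64 best=64 * → r--
[0,15] min(19,5)*15=75 best=75 * → r--
[0,14] min(19,10)*14=140 best=140 * → r--
[0,13] min(19,12)*13=156 best=156 * → r--
[0,12] min(19,4)*12=48 best=156 → r--
[0,11] min(19,6)*11=66 best=156 → r--
[0,10] min(19,18)*10=180 best=180 * → r--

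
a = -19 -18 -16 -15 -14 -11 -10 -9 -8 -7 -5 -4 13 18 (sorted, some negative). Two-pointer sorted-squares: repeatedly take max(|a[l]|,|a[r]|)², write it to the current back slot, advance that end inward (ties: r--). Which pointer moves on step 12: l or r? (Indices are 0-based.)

l=0 r=13: |-19|>|18| out[13]=361, l++
l=1 r=13: |-18|<=|18| out[12]=324, r--
l=1 r=12: |-18|>|13| out[11]=324, l++
l=2 r=12: |-16|>|13| out[10]=256, l++
l=3 r=12: |-15|>|13| out[9]=225, l++
l=4 r=12: |-14|>|13| out[8]=196, l++
l=5 r=12: |-11|<=|13| out[7]=169, r--
l=5 r=11: |-11|>|-4| out[6]=121, l++
l=6 r=11: |-10|>|-4| out[5]=100, l++
l=7 r=11: |-9|>|-4| out[4]=81, l++
l=8 r=11: |-8|>|-4| out[3]=64, l++
l=9 r=11: |-7|>|-4| out[2]=49, l++

l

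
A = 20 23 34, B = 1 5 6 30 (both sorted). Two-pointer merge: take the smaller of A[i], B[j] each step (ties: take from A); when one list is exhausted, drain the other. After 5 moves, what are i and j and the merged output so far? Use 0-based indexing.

i=2, j=3, merged so far=[1, 5, 6, 20, 23]

i=0 j=0: A[i]=20>B[j]=1 take 1, j++
i=0 j=1: A[i]=20>B[j]=5 take 5, j++
i=0 j=2: A[i]=20>B[j]=6 take 6, j++
i=0 j=3: A[i]=20<=B[j]=30 take 20, i++
i=1 j=3: A[i]=23<=B[j]=30 take 23, i++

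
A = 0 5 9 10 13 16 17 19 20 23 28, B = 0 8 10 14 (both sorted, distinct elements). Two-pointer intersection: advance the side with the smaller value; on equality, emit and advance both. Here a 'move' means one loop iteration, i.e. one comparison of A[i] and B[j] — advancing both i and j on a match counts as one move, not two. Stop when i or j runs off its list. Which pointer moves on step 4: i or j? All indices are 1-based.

[i=1,j=1] 0==0 emit → i++,j++
[i=2,j=2] 5<8 → i++
[i=3,j=2] 9>8 → j++
[i=3,j=3] 9<10 → i++

i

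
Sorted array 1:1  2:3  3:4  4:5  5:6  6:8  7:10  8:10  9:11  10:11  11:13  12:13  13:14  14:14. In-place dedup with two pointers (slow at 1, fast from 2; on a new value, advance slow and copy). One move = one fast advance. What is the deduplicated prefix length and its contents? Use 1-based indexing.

length 10; prefix = [1, 3, 4, 5, 6, 8, 10, 11, 13, 14]

(s=1,f=2) a[fast]=3≠a[slow]=1 write a[2]=3 → slow++,fast++
(s=2,f=3) a[fast]=4≠a[slow]=3 write a[3]=4 → slow++,fast++
(s=3,f=4) a[fast]=5≠a[slow]=4 write a[4]=5 → slow++,fast++
(s=4,f=5) a[fast]=6≠a[slow]=5 write a[5]=6 → slow++,fast++
(s=5,f=6) a[fast]=8≠a[slow]=6 write a[6]=8 → slow++,fast++
(s=6,f=7) a[fast]=10≠a[slow]=8 write a[7]=10 → slow++,fast++
(s=7,f=8) a[fast]=10=a[slow] dup → fast++
(s=7,f=9) a[fast]=11≠a[slow]=10 write a[8]=11 → slow++,fast++
(s=8,f=10) a[fast]=11=a[slow] dup → fast++
(s=8,f=11) a[fast]=13≠a[slow]=11 write a[9]=13 → slow++,fast++
(s=9,f=12) a[fast]=13=a[slow] dup → fast++
(s=9,f=13) a[fast]=14≠a[slow]=13 write a[10]=14 → slow++,fast++
(s=10,f=14) a[fast]=14=a[slow] dup → fast++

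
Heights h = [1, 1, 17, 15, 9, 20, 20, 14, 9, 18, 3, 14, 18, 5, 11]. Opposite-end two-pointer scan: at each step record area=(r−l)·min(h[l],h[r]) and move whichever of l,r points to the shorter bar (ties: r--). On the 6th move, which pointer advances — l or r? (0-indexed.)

l

[0,14] min(1,11)*14=14 best=14 * → l++
[1,14] min(1,11)*13=13 best=14 → l++
[2,14] min(17,11)*12=132 best=132 * → r--
[2,13] min(17,5)*11=55 best=132 → r--
[2,12] min(17,18)*10=170 best=170 * → l++
[3,12] min(15,18)*9=135 best=170 → l++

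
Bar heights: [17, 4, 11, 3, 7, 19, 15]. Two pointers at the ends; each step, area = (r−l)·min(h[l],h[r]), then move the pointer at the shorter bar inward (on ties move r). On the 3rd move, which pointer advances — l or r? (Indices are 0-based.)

l=0 r=6: min(17,15)*6=90 best=90 *, r--
l=0 r=5: min(17,19)*5=85 best=90, l++
l=1 r=5: min(4,19)*4=16 best=90, l++

l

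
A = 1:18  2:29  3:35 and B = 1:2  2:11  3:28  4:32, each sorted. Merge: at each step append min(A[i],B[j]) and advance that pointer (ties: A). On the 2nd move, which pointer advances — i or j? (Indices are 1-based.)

[i=1,j=1] A[i]=18>B[j]=2 take 2 → j++
[i=1,j=2] A[i]=18>B[j]=11 take 11 → j++

j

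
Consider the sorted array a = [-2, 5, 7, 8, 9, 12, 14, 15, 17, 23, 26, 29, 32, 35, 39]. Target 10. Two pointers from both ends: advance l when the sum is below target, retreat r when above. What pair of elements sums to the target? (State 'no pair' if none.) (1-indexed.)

l=1 r=15: -2+39=37 >10, r--
l=1 r=14: -2+35=33 >10, r--
l=1 r=13: -2+32=30 >10, r--
l=1 r=12: -2+29=27 >10, r--
l=1 r=11: -2+26=24 >10, r--
l=1 r=10: -2+23=21 >10, r--
l=1 r=9: -2+17=15 >10, r--
l=1 r=8: -2+15=13 >10, r--
l=1 r=7: -2+14=12 >10, r--
l=1 r=6: -2+12=10, found

(-2, 12)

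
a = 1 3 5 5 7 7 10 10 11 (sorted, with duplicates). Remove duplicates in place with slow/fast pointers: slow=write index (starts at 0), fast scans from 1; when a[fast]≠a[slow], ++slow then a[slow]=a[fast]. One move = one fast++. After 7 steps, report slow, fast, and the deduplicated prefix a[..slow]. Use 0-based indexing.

(s=0,f=1) a[fast]=3≠a[slow]=1 write a[1]=3 → slow++,fast++
(s=1,f=2) a[fast]=5≠a[slow]=3 write a[2]=5 → slow++,fast++
(s=2,f=3) a[fast]=5=a[slow] dup → fast++
(s=2,f=4) a[fast]=7≠a[slow]=5 write a[3]=7 → slow++,fast++
(s=3,f=5) a[fast]=7=a[slow] dup → fast++
(s=3,f=6) a[fast]=10≠a[slow]=7 write a[4]=10 → slow++,fast++
(s=4,f=7) a[fast]=10=a[slow] dup → fast++

slow=4, fast=8, prefix=[1, 3, 5, 7, 10]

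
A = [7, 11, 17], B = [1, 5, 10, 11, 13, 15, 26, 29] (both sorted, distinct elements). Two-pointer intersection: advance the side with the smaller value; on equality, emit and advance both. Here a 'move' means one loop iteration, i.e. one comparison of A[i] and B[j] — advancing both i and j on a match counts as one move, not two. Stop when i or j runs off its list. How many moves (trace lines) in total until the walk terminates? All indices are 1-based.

8 moves

i=1 j=1: 7>1, j++
i=1 j=2: 7>5, j++
i=1 j=3: 7<10, i++
i=2 j=3: 11>10, j++
i=2 j=4: 11==11 emit, i++,j++
i=3 j=5: 17>13, j++
i=3 j=6: 17>15, j++
i=3 j=7: 17<26, i++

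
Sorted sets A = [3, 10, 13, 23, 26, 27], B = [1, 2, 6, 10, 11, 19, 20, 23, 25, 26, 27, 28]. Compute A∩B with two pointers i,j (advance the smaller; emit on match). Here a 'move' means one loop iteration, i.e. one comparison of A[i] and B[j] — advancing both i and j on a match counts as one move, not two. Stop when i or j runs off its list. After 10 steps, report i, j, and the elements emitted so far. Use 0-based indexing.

i=4, j=8, emitted=[10, 23]

[i=0,j=0] 3>1 → j++
[i=0,j=1] 3>2 → j++
[i=0,j=2] 3<6 → i++
[i=1,j=2] 10>6 → j++
[i=1,j=3] 10==10 emit → i++,j++
[i=2,j=4] 13>11 → j++
[i=2,j=5] 13<19 → i++
[i=3,j=5] 23>19 → j++
[i=3,j=6] 23>20 → j++
[i=3,j=7] 23==23 emit → i++,j++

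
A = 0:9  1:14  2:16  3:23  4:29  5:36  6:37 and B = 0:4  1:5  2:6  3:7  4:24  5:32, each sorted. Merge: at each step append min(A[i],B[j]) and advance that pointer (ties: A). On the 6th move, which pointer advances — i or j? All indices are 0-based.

i

i=0 j=0: A[i]=9>B[j]=4 take 4, j++
i=0 j=1: A[i]=9>B[j]=5 take 5, j++
i=0 j=2: A[i]=9>B[j]=6 take 6, j++
i=0 j=3: A[i]=9>B[j]=7 take 7, j++
i=0 j=4: A[i]=9<=B[j]=24 take 9, i++
i=1 j=4: A[i]=14<=B[j]=24 take 14, i++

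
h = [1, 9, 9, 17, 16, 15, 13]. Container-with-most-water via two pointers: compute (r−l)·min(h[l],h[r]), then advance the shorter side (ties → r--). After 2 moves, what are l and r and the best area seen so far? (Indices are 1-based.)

l=1 r=7: min(1,13)*6=6 best=6 *, l++
l=2 r=7: min(9,13)*5=45 best=45 *, l++

l=3, r=7, best area=45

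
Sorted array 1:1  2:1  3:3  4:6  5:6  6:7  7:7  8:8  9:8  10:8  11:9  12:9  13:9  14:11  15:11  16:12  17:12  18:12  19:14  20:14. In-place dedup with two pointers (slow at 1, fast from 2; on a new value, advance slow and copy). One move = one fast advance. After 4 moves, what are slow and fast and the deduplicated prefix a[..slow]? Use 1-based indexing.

slow=3, fast=6, prefix=[1, 3, 6]

slow=1 fast=2: a[fast]=1=a[slow] dup, fast++
slow=1 fast=3: a[fast]=3≠a[slow]=1 write a[2]=3, slow++,fast++
slow=2 fast=4: a[fast]=6≠a[slow]=3 write a[3]=6, slow++,fast++
slow=3 fast=5: a[fast]=6=a[slow] dup, fast++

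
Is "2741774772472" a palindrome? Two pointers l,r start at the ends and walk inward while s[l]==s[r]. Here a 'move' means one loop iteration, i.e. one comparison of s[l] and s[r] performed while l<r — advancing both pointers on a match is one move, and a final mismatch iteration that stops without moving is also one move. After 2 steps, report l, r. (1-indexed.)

l=3, r=11

l=1 r=13: '2'=='2', l++,r--
l=2 r=12: '7'=='7', l++,r--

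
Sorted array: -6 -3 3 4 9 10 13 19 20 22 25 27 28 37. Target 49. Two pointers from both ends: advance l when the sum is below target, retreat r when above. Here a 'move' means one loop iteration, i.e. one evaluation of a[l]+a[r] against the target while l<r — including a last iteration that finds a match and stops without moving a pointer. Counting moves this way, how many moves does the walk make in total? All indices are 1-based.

l=1 r=14: -6+37=31 <49, l++
l=2 r=14: -3+37=34 <49, l++
l=3 r=14: 3+37=40 <49, l++
l=4 r=14: 4+37=41 <49, l++
l=5 r=14: 9+37=46 <49, l++
l=6 r=14: 10+37=47 <49, l++
l=7 r=14: 13+37=50 >49, r--
l=7 r=13: 13+28=41 <49, l++
l=8 r=13: 19+28=47 <49, l++
l=9 r=13: 20+28=48 <49, l++
l=10 r=13: 22+28=50 >49, r--
l=10 r=12: 22+27=49, found

12 moves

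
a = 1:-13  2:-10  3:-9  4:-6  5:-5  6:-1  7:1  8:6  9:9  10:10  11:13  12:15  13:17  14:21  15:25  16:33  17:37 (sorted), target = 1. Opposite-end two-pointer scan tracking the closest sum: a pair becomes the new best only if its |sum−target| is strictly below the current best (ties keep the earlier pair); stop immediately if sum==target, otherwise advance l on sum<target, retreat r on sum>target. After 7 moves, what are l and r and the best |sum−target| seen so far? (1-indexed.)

l=2, r=11, best |Δ|=1

[1,17] -13+37=24 d=23 * → r--
[1,16] -13+33=20 d=19 * → r--
[1,15] -13+25=12 d=11 * → r--
[1,14] -13+21=8 d=7 * → r--
[1,13] -13+17=4 d=3 * → r--
[1,12] -13+15=2 d=1 * → r--
[1,11] -13+13=0 d=1 → l++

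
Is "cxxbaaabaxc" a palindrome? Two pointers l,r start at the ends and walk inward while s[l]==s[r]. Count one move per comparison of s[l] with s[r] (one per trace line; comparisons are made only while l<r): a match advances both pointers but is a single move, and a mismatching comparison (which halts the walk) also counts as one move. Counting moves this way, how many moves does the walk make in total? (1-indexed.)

3 moves

[1,11] 'c'=='c' → l++,r--
[2,10] 'x'=='x' → l++,r--
[3,9] 'x'!='a' → stop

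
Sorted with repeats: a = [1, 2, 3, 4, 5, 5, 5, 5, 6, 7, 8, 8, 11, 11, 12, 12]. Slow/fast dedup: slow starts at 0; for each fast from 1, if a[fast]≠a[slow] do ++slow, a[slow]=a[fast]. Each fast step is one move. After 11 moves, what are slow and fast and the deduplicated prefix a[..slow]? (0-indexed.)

slow=0 fast=1: a[fast]=2≠a[slow]=1 write a[1]=2, slow++,fast++
slow=1 fast=2: a[fast]=3≠a[slow]=2 write a[2]=3, slow++,fast++
slow=2 fast=3: a[fast]=4≠a[slow]=3 write a[3]=4, slow++,fast++
slow=3 fast=4: a[fast]=5≠a[slow]=4 write a[4]=5, slow++,fast++
slow=4 fast=5: a[fast]=5=a[slow] dup, fast++
slow=4 fast=6: a[fast]=5=a[slow] dup, fast++
slow=4 fast=7: a[fast]=5=a[slow] dup, fast++
slow=4 fast=8: a[fast]=6≠a[slow]=5 write a[5]=6, slow++,fast++
slow=5 fast=9: a[fast]=7≠a[slow]=6 write a[6]=7, slow++,fast++
slow=6 fast=10: a[fast]=8≠a[slow]=7 write a[7]=8, slow++,fast++
slow=7 fast=11: a[fast]=8=a[slow] dup, fast++

slow=7, fast=12, prefix=[1, 2, 3, 4, 5, 6, 7, 8]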